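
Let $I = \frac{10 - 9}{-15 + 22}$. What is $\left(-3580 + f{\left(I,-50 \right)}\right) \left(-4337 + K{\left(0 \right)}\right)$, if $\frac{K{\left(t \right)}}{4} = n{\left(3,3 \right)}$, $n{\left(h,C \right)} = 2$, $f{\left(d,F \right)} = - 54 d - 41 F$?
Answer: $\frac{46597356}{7} \approx 6.6568 \cdot 10^{6}$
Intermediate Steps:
$I = \frac{1}{7}$ ($I = 1 \cdot \frac{1}{7} = \frac{1}{7} \approx 0.14286$)
$K{\left(t \right)} = 8$ ($K{\left(t \right)} = 4 \cdot 2 = 8$)
$\left(-3580 + f{\left(I,-50 \right)}\right) \left(-4337 + K{\left(0 \right)}\right) = \left(-3580 - - \frac{14296}{7}\right) \left(-4337 + 8\right) = \left(-3580 + \left(- \frac{54}{7} + 2050\right)\right) \left(-4329\right) = \left(-3580 + \frac{14296}{7}\right) \left(-4329\right) = \left(- \frac{10764}{7}\right) \left(-4329\right) = \frac{46597356}{7}$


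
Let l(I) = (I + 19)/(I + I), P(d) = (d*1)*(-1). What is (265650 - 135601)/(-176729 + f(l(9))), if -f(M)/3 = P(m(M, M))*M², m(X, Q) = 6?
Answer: -1170441/1590169 ≈ -0.73605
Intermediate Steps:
P(d) = -d (P(d) = d*(-1) = -d)
l(I) = (19 + I)/(2*I) (l(I) = (19 + I)/((2*I)) = (19 + I)*(1/(2*I)) = (19 + I)/(2*I))
f(M) = 18*M² (f(M) = -3*(-1*6)*M² = -(-18)*M² = 18*M²)
(265650 - 135601)/(-176729 + f(l(9))) = (265650 - 135601)/(-176729 + 18*((½)*(19 + 9)/9)²) = 130049/(-176729 + 18*((½)*(⅑)*28)²) = 130049/(-176729 + 18*(14/9)²) = 130049/(-176729 + 18*(196/81)) = 130049/(-176729 + 392/9) = 130049/(-1590169/9) = 130049*(-9/1590169) = -1170441/1590169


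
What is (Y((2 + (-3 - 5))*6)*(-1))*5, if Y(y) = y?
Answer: 180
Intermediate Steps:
(Y((2 + (-3 - 5))*6)*(-1))*5 = (((2 + (-3 - 5))*6)*(-1))*5 = (((2 - 8)*6)*(-1))*5 = (-6*6*(-1))*5 = -36*(-1)*5 = 36*5 = 180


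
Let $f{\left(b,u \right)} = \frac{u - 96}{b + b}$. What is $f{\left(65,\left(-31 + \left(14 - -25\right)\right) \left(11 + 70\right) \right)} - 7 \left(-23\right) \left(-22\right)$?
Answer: $- \frac{229954}{65} \approx -3537.8$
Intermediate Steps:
$f{\left(b,u \right)} = \frac{-96 + u}{2 b}$
$f{\left(65,\left(-31 + \left(14 - -25\right)\right) \left(11 + 70\right) \right)} - 7 \left(-23\right) \left(-22\right) = \frac{-96 + \left(-31 + \left(14 - -25\right)\right) \left(11 + 70\right)}{2 \cdot 65} - 7 \left(-23\right) \left(-22\right) = \frac{1}{2} \cdot \frac{1}{65} \left(-96 + \left(-31 + \left(14 + 25\right)\right) 81\right) - \left(-161\right) \left(-22\right) = \frac{1}{2} \cdot \frac{1}{65} \left(-96 + \left(-31 + 39\right) 81\right) - 3542 = \frac{1}{2} \cdot \frac{1}{65} \left(-96 + 8 \cdot 81\right) - 3542 = \frac{1}{2} \cdot \frac{1}{65} \left(-96 + 648\right) - 3542 = \frac{1}{2} \cdot \frac{1}{65} \cdot 552 - 3542 = \frac{276}{65} - 3542 = - \frac{229954}{65}$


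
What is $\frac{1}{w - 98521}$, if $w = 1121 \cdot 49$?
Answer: $- \frac{1}{43592} \approx -2.294 \cdot 10^{-5}$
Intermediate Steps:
$w = 54929$
$\frac{1}{w - 98521} = \frac{1}{54929 - 98521} = \frac{1}{-43592} = - \frac{1}{43592}$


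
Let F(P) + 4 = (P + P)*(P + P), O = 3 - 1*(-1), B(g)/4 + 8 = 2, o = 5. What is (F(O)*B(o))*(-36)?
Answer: 51840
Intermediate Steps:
B(g) = -24 (B(g) = -32 + 4*2 = -32 + 8 = -24)
O = 4 (O = 3 + 1 = 4)
F(P) = -4 + 4*P**2 (F(P) = -4 + (P + P)*(P + P) = -4 + (2*P)*(2*P) = -4 + 4*P**2)
(F(O)*B(o))*(-36) = ((-4 + 4*4**2)*(-24))*(-36) = ((-4 + 4*16)*(-24))*(-36) = ((-4 + 64)*(-24))*(-36) = (60*(-24))*(-36) = -1440*(-36) = 51840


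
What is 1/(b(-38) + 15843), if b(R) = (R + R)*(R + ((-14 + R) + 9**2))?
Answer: 1/16527 ≈ 6.0507e-5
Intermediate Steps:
b(R) = 2*R*(67 + 2*R) (b(R) = (2*R)*(R + ((-14 + R) + 81)) = (2*R)*(R + (67 + R)) = (2*R)*(67 + 2*R) = 2*R*(67 + 2*R))
1/(b(-38) + 15843) = 1/(2*(-38)*(67 + 2*(-38)) + 15843) = 1/(2*(-38)*(67 - 76) + 15843) = 1/(2*(-38)*(-9) + 15843) = 1/(684 + 15843) = 1/16527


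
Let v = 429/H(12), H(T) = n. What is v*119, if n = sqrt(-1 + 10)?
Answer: 17017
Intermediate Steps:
n = 3 (n = sqrt(9) = 3)
H(T) = 3
v = 143 (v = 429/3 = 429*(1/3) = 143)
v*119 = 143*119 = 17017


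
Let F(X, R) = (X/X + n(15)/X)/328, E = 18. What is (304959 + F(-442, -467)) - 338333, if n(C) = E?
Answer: -604803575/18122 ≈ -33374.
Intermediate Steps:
n(C) = 18
F(X, R) = 1/328 + 9/(164*X) (F(X, R) = (X/X + 18/X)/328 = (1 + 18/X)*(1/328) = 1/328 + 9/(164*X))
(304959 + F(-442, -467)) - 338333 = (304959 + (1/328)*(18 - 442)/(-442)) - 338333 = (304959 + (1/328)*(-1/442)*(-424)) - 338333 = (304959 + 53/18122) - 338333 = 5526467051/18122 - 338333 = -604803575/18122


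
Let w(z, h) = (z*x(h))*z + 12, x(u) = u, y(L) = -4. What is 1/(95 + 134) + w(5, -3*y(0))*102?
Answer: 7287697/229 ≈ 31824.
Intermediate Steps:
w(z, h) = 12 + h*z² (w(z, h) = (z*h)*z + 12 = (h*z)*z + 12 = h*z² + 12 = 12 + h*z²)
1/(95 + 134) + w(5, -3*y(0))*102 = 1/(95 + 134) + (12 - 3*(-4)*5²)*102 = 1/229 + (12 + 12*25)*102 = 1/229 + (12 + 300)*102 = 1/229 + 312*102 = 1/229 + 31824 = 7287697/229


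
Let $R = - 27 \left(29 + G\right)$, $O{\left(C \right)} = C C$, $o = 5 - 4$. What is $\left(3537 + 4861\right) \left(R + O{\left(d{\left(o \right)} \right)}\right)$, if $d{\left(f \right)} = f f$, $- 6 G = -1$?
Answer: $-6605027$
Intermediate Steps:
$G = \frac{1}{6}$ ($G = \left(- \frac{1}{6}\right) \left(-1\right) = \frac{1}{6} \approx 0.16667$)
$o = 1$ ($o = 5 - 4 = 1$)
$d{\left(f \right)} = f^{2}$
$O{\left(C \right)} = C^{2}$
$R = - \frac{1575}{2}$ ($R = - 27 \left(29 + \frac{1}{6}\right) = \left(-27\right) \frac{175}{6} = - \frac{1575}{2} \approx -787.5$)
$\left(3537 + 4861\right) \left(R + O{\left(d{\left(o \right)} \right)}\right) = \left(3537 + 4861\right) \left(- \frac{1575}{2} + \left(1^{2}\right)^{2}\right) = 8398 \left(- \frac{1575}{2} + 1^{2}\right) = 8398 \left(- \frac{1575}{2} + 1\right) = 8398 \left(- \frac{1573}{2}\right) = -6605027$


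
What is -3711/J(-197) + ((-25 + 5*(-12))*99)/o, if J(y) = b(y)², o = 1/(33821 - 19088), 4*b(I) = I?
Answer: -4811469829131/38809 ≈ -1.2398e+8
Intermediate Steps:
b(I) = I/4
o = 1/14733 ≈ 6.7875e-5
J(y) = y²/16 (J(y) = (y/4)² = y²/16)
-3711/J(-197) + ((-25 + 5*(-12))*99)/o = -3711/((1/16)*(-197)²) + ((-25 + 5*(-12))*99)/(1/14733) = -3711/((1/16)*38809) + ((-25 - 60)*99)*14733 = -3711/38809/16 - 85*99*14733 = -3711*16/38809 - 8415*14733 = -59376/38809 - 123978195 = -4811469829131/38809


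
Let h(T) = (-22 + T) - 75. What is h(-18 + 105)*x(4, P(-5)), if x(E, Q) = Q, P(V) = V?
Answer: 50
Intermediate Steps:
h(T) = -97 + T
h(-18 + 105)*x(4, P(-5)) = (-97 + (-18 + 105))*(-5) = (-97 + 87)*(-5) = -10*(-5) = 50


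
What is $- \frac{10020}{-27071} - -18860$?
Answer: $\frac{510569080}{27071} \approx 18860.0$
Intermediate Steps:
$- \frac{10020}{-27071} - -18860 = \left(-10020\right) \left(- \frac{1}{27071}\right) + 18860 = \frac{10020}{27071} + 18860 = \frac{510569080}{27071}$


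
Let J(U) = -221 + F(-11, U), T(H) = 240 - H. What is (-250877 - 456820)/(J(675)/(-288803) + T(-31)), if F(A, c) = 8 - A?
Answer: -68128338897/26088605 ≈ -2611.4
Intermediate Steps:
J(U) = -202 (J(U) = -221 + (8 - 1*(-11)) = -221 + (8 + 11) = -221 + 19 = -202)
(-250877 - 456820)/(J(675)/(-288803) + T(-31)) = (-250877 - 456820)/(-202/(-288803) + (240 - 1*(-31))) = -707697/(-202*(-1/288803) + (240 + 31)) = -707697/(202/288803 + 271) = -707697/78265815/288803 = -707697*288803/78265815 = -68128338897/26088605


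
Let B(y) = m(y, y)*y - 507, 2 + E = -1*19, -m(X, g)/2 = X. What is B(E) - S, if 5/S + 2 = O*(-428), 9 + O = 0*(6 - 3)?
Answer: -1069531/770 ≈ -1389.0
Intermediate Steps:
m(X, g) = -2*X
O = -9 (O = -9 + 0*(6 - 3) = -9 + 0*3 = -9 + 0 = -9)
E = -21 (E = -2 - 1*19 = -2 - 19 = -21)
B(y) = -507 - 2*y**2 (B(y) = (-2*y)*y - 507 = -2*y**2 - 507 = -507 - 2*y**2)
S = 1/770 (S = 5/(-2 - 9*(-428)) = 5/(-2 + 3852) = 5/3850 = 5*(1/3850) = 1/770 ≈ 0.0012987)
B(E) - S = (-507 - 2*(-21)**2) - 1*1/770 = (-507 - 2*441) - 1/770 = (-507 - 882) - 1/770 = -1389 - 1/770 = -1069531/770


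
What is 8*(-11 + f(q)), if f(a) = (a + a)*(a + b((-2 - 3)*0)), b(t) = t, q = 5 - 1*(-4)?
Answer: 1208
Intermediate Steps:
q = 9 (q = 5 + 4 = 9)
f(a) = 2*a² (f(a) = (a + a)*(a + (-2 - 3)*0) = (2*a)*(a - 5*0) = (2*a)*(a + 0) = (2*a)*a = 2*a²)
8*(-11 + f(q)) = 8*(-11 + 2*9²) = 8*(-11 + 2*81) = 8*(-11 + 162) = 8*151 = 1208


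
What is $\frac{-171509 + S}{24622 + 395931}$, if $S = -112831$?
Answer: $- \frac{40620}{60079} \approx -0.67611$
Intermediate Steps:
$\frac{-171509 + S}{24622 + 395931} = \frac{-171509 - 112831}{24622 + 395931} = - \frac{284340}{420553} = \left(-284340\right) \frac{1}{420553} = - \frac{40620}{60079}$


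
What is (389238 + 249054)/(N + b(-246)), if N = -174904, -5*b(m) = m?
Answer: -1595730/437137 ≈ -3.6504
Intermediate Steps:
b(m) = -m/5
(389238 + 249054)/(N + b(-246)) = (389238 + 249054)/(-174904 - ⅕*(-246)) = 638292/(-174904 + 246/5) = 638292/(-874274/5) = 638292*(-5/874274) = -1595730/437137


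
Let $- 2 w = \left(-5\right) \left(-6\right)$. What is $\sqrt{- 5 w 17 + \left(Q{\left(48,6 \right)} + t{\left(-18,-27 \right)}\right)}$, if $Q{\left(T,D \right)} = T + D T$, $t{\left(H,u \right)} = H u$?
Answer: $3 \sqrt{233} \approx 45.793$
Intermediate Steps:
$w = -15$ ($w = - \frac{\left(-5\right) \left(-6\right)}{2} = \left(- \frac{1}{2}\right) 30 = -15$)
$\sqrt{- 5 w 17 + \left(Q{\left(48,6 \right)} + t{\left(-18,-27 \right)}\right)} = \sqrt{\left(-5\right) \left(-15\right) 17 + \left(48 \left(1 + 6\right) - -486\right)} = \sqrt{75 \cdot 17 + \left(48 \cdot 7 + 486\right)} = \sqrt{1275 + \left(336 + 486\right)} = \sqrt{1275 + 822} = \sqrt{2097} = 3 \sqrt{233}$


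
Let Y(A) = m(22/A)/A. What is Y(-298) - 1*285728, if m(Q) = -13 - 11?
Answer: -42573460/149 ≈ -2.8573e+5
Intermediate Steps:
m(Q) = -24
Y(A) = -24/A
Y(-298) - 1*285728 = -24/(-298) - 1*285728 = -24*(-1/298) - 285728 = 12/149 - 285728 = -42573460/149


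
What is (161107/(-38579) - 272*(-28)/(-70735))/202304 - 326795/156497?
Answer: -25773390908239450539/12342347518941344960 ≈ -2.0882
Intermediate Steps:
(161107/(-38579) - 272*(-28)/(-70735))/202304 - 326795/156497 = (161107*(-1/38579) + 7616*(-1/70735))*(1/202304) - 326795*1/156497 = (-161107/38579 - 1088/10105)*(1/202304) - 326795/156497 = -1669960187/389840795*1/202304 - 326795/156497 = -1669960187/78866352191680 - 326795/156497 = -25773390908239450539/12342347518941344960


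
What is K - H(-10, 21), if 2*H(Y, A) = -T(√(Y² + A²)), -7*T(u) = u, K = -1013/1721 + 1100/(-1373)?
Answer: -3283949/2362933 - √541/14 ≈ -3.0512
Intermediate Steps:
K = -3283949/2362933 (K = -1013*1/1721 + 1100*(-1/1373) = -1013/1721 - 1100/1373 = -3283949/2362933 ≈ -1.3898)
T(u) = -u/7
H(Y, A) = √(A² + Y²)/14 (H(Y, A) = (-(-1)*√(Y² + A²)/7)/2 = (-(-1)*√(A² + Y²)/7)/2 = (√(A² + Y²)/7)/2 = √(A² + Y²)/14)
K - H(-10, 21) = -3283949/2362933 - √(21² + (-10)²)/14 = -3283949/2362933 - √(441 + 100)/14 = -3283949/2362933 - √541/14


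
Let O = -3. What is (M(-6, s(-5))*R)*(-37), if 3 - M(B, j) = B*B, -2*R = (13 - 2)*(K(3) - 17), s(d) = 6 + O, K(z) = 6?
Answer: 147741/2 ≈ 73871.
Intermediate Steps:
s(d) = 3 (s(d) = 6 - 3 = 3)
R = 121/2 (R = -(13 - 2)*(6 - 17)/2 = -11*(-11)/2 = -1/2*(-121) = 121/2 ≈ 60.500)
M(B, j) = 3 - B**2 (M(B, j) = 3 - B*B = 3 - B**2)
(M(-6, s(-5))*R)*(-37) = ((3 - 1*(-6)**2)*(121/2))*(-37) = ((3 - 1*36)*(121/2))*(-37) = ((3 - 36)*(121/2))*(-37) = -33*121/2*(-37) = -3993/2*(-37) = 147741/2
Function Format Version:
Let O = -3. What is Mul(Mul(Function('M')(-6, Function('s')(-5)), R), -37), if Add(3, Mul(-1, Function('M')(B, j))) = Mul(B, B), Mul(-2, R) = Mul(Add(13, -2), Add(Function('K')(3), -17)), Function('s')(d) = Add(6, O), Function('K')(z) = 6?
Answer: Rational(147741, 2) ≈ 73871.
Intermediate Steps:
Function('s')(d) = 3 (Function('s')(d) = Add(6, -3) = 3)
R = Rational(121, 2) (R = Mul(Rational(-1, 2), Mul(Add(13, -2), Add(6, -17))) = Mul(Rational(-1, 2), Mul(11, -11)) = Mul(Rational(-1, 2), -121) = Rational(121, 2) ≈ 60.500)
Function('M')(B, j) = Add(3, Mul(-1, Pow(B, 2))) (Function('M')(B, j) = Add(3, Mul(-1, Mul(B, B))) = Add(3, Mul(-1, Pow(B, 2))))
Mul(Mul(Function('M')(-6, Function('s')(-5)), R), -37) = Mul(Mul(Add(3, Mul(-1, Pow(-6, 2))), Rational(121, 2)), -37) = Mul(Mul(Add(3, Mul(-1, 36)), Rational(121, 2)), -37) = Mul(Mul(Add(3, -36), Rational(121, 2)), -37) = Mul(Mul(-33, Rational(121, 2)), -37) = Mul(Rational(-3993, 2), -37) = Rational(147741, 2)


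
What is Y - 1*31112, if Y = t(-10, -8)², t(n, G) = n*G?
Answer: -24712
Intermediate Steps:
t(n, G) = G*n
Y = 6400 (Y = (-8*(-10))² = 80² = 6400)
Y - 1*31112 = 6400 - 1*31112 = 6400 - 31112 = -24712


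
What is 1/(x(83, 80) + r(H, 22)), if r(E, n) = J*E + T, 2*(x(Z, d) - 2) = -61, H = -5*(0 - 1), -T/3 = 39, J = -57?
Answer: -2/861 ≈ -0.0023229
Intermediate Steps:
T = -117 (T = -3*39 = -117)
H = 5 (H = -5*(-1) = 5)
x(Z, d) = -57/2 (x(Z, d) = 2 + (½)*(-61) = 2 - 61/2 = -57/2)
r(E, n) = -117 - 57*E (r(E, n) = -57*E - 117 = -117 - 57*E)
1/(x(83, 80) + r(H, 22)) = 1/(-57/2 + (-117 - 57*5)) = 1/(-57/2 + (-117 - 285)) = 1/(-57/2 - 402) = 1/(-861/2) = -2/861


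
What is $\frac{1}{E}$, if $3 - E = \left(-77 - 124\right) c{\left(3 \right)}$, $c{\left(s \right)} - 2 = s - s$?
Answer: $\frac{1}{405} \approx 0.0024691$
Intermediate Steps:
$c{\left(s \right)} = 2$ ($c{\left(s \right)} = 2 + \left(s - s\right) = 2 + 0 = 2$)
$E = 405$ ($E = 3 - \left(-77 - 124\right) 2 = 3 - \left(-201\right) 2 = 3 - -402 = 3 + 402 = 405$)
$\frac{1}{E} = \frac{1}{405}$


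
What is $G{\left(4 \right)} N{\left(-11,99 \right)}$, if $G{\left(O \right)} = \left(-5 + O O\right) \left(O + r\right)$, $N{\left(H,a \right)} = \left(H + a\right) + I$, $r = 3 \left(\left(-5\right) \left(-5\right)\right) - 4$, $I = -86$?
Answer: $1650$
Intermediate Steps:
$r = 71$ ($r = 3 \cdot 25 - 4 = 75 - 4 = 71$)
$N{\left(H,a \right)} = -86 + H + a$ ($N{\left(H,a \right)} = \left(H + a\right) - 86 = -86 + H + a$)
$G{\left(O \right)} = \left(-5 + O^{2}\right) \left(71 + O\right)$ ($G{\left(O \right)} = \left(-5 + O O\right) \left(O + 71\right) = \left(-5 + O^{2}\right) \left(71 + O\right)$)
$G{\left(4 \right)} N{\left(-11,99 \right)} = \left(-355 + 4^{3} - 20 + 71 \cdot 4^{2}\right) \left(-86 - 11 + 99\right) = \left(-355 + 64 - 20 + 71 \cdot 16\right) 2 = \left(-355 + 64 - 20 + 1136\right) 2 = 825 \cdot 2 = 1650$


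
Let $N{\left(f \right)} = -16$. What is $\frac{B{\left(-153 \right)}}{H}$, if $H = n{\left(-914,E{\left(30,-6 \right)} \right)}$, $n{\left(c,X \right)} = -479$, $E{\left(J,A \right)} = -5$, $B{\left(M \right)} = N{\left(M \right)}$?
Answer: $\frac{16}{479} \approx 0.033403$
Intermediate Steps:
$B{\left(M \right)} = -16$
$H = -479$
$\frac{B{\left(-153 \right)}}{H} = - \frac{16}{-479} = \left(-16\right) \left(- \frac{1}{479}\right) = \frac{16}{479}$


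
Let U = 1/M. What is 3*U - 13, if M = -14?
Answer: -185/14 ≈ -13.214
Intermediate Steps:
U = -1/14 (U = 1/(-14) = -1/14 ≈ -0.071429)
3*U - 13 = 3*(-1/14) - 13 = -3/14 - 13 = -185/14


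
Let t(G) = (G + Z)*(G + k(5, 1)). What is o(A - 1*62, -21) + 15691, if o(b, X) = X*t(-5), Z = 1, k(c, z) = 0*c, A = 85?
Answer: 15271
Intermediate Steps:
k(c, z) = 0
t(G) = G*(1 + G) (t(G) = (G + 1)*(G + 0) = (1 + G)*G = G*(1 + G))
o(b, X) = 20*X (o(b, X) = X*(-5*(1 - 5)) = X*(-5*(-4)) = X*20 = 20*X)
o(A - 1*62, -21) + 15691 = 20*(-21) + 15691 = -420 + 15691 = 15271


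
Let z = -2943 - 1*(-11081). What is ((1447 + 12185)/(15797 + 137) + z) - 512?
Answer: 60763158/7967 ≈ 7626.9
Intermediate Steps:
z = 8138 (z = -2943 + 11081 = 8138)
((1447 + 12185)/(15797 + 137) + z) - 512 = ((1447 + 12185)/(15797 + 137) + 8138) - 512 = (13632/15934 + 8138) - 512 = (13632*(1/15934) + 8138) - 512 = (6816/7967 + 8138) - 512 = 64842262/7967 - 512 = 60763158/7967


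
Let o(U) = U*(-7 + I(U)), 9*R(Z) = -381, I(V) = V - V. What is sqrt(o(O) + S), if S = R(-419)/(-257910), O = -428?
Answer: sqrt(199286644945790)/257910 ≈ 54.736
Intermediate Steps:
I(V) = 0
R(Z) = -127/3 (R(Z) = (1/9)*(-381) = -127/3)
o(U) = -7*U (o(U) = U*(-7 + 0) = U*(-7) = -7*U)
S = 127/773730 (S = -127/3/(-257910) = -127/3*(-1/257910) = 127/773730 ≈ 0.00016414)
sqrt(o(O) + S) = sqrt(-7*(-428) + 127/773730) = sqrt(2996 + 127/773730) = sqrt(2318095207/773730) = sqrt(199286644945790)/257910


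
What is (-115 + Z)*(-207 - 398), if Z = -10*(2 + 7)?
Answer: 124025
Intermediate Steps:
Z = -90 (Z = -10*9 = -90)
(-115 + Z)*(-207 - 398) = (-115 - 90)*(-207 - 398) = -205*(-605) = 124025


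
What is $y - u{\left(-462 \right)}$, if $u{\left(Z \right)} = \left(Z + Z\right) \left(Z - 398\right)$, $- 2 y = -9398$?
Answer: $-789941$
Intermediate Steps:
$y = 4699$ ($y = \left(- \frac{1}{2}\right) \left(-9398\right) = 4699$)
$u{\left(Z \right)} = 2 Z \left(-398 + Z\right)$
$y - u{\left(-462 \right)} = 4699 - 2 \left(-462\right) \left(-398 - 462\right) = 4699 - 2 \left(-462\right) \left(-860\right) = 4699 - 794640 = -789941$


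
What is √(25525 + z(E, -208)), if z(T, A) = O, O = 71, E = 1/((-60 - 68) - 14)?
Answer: 18*√79 ≈ 159.99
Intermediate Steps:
E = -1/142 (E = 1/(-128 - 14) = 1/(-142) = -1/142 ≈ -0.0070423)
z(T, A) = 71
√(25525 + z(E, -208)) = √(25525 + 71) = √25596 = 18*√79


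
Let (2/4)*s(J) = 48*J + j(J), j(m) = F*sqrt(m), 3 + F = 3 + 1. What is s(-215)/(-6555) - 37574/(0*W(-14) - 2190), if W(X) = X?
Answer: 9716639/478515 - 2*I*sqrt(215)/6555 ≈ 20.306 - 0.0044738*I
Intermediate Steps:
F = 1 (F = -3 + (3 + 1) = -3 + 4 = 1)
j(m) = sqrt(m) (j(m) = 1*sqrt(m) = sqrt(m))
s(J) = 2*sqrt(J) + 96*J (s(J) = 2*(48*J + sqrt(J)) = 2*(sqrt(J) + 48*J) = 2*sqrt(J) + 96*J)
s(-215)/(-6555) - 37574/(0*W(-14) - 2190) = (2*sqrt(-215) + 96*(-215))/(-6555) - 37574/(0*(-14) - 2190) = (2*(I*sqrt(215)) - 20640)*(-1/6555) - 37574/(0 - 2190) = (2*I*sqrt(215) - 20640)*(-1/6555) - 37574/(-2190) = (-20640 + 2*I*sqrt(215))*(-1/6555) - 37574*(-1/2190) = (1376/437 - 2*I*sqrt(215)/6555) + 18787/1095 = 9716639/478515 - 2*I*sqrt(215)/6555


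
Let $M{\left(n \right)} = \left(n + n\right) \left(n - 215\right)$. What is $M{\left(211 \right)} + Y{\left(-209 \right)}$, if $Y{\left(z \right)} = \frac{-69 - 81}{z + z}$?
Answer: $- \frac{352717}{209} \approx -1687.6$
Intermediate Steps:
$M{\left(n \right)} = 2 n \left(-215 + n\right)$
$Y{\left(z \right)} = - \frac{75}{z}$ ($Y{\left(z \right)} = - \frac{150}{2 z} = - 150 \frac{1}{2 z} = - \frac{75}{z}$)
$M{\left(211 \right)} + Y{\left(-209 \right)} = 2 \cdot 211 \left(-215 + 211\right) - \frac{75}{-209} = 2 \cdot 211 \left(-4\right) - - \frac{75}{209} = -1688 + \frac{75}{209} = - \frac{352717}{209}$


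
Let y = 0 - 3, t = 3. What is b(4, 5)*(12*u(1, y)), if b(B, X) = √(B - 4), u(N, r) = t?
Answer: 0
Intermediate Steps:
y = -3
u(N, r) = 3
b(B, X) = √(-4 + B)
b(4, 5)*(12*u(1, y)) = √(-4 + 4)*(12*3) = √0*36 = 0*36 = 0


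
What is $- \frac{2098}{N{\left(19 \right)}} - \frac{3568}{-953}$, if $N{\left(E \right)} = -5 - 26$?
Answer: $\frac{2110002}{29543} \approx 71.421$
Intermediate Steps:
$N{\left(E \right)} = -31$ ($N{\left(E \right)} = -5 - 26 = -31$)
$- \frac{2098}{N{\left(19 \right)}} - \frac{3568}{-953} = - \frac{2098}{-31} - \frac{3568}{-953} = \left(-2098\right) \left(- \frac{1}{31}\right) - - \frac{3568}{953} = \frac{2098}{31} + \frac{3568}{953} = \frac{2110002}{29543}$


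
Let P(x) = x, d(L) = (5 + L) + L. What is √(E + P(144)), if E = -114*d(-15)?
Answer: √2994 ≈ 54.717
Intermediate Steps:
d(L) = 5 + 2*L
E = 2850 (E = -114*(5 + 2*(-15)) = -114*(5 - 30) = -114*(-25) = 2850)
√(E + P(144)) = √(2850 + 144) = √2994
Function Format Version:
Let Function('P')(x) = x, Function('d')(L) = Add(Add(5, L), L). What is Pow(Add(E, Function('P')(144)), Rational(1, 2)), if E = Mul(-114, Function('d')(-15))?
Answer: Pow(2994, Rational(1, 2)) ≈ 54.717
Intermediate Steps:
Function('d')(L) = Add(5, Mul(2, L))
E = 2850 (E = Mul(-114, Add(5, Mul(2, -15))) = Mul(-114, Add(5, -30)) = Mul(-114, -25) = 2850)
Pow(Add(E, Function('P')(144)), Rational(1, 2)) = Pow(Add(2850, 144), Rational(1, 2)) = Pow(2994, Rational(1, 2))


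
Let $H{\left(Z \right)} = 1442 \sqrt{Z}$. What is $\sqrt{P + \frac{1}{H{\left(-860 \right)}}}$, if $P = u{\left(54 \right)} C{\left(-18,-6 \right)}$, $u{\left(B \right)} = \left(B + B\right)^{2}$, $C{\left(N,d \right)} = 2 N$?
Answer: $\frac{\sqrt{-40360584992313600 - 155015 i \sqrt{215}}}{310030} \approx 1.8247 \cdot 10^{-8} - 648.0 i$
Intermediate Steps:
$u{\left(B \right)} = 4 B^{2}$ ($u{\left(B \right)} = \left(2 B\right)^{2} = 4 B^{2}$)
$P = -419904$ ($P = 4 \cdot 54^{2} \cdot 2 \left(-18\right) = 4 \cdot 2916 \left(-36\right) = 11664 \left(-36\right) = -419904$)
$\sqrt{P + \frac{1}{H{\left(-860 \right)}}} = \sqrt{-419904 + \frac{1}{1442 \sqrt{-860}}} = \sqrt{-419904 + \frac{1}{1442 \cdot 2 i \sqrt{215}}} = \sqrt{-419904 + \frac{1}{2884 i \sqrt{215}}} = \sqrt{-419904 - \frac{i \sqrt{215}}{620060}}$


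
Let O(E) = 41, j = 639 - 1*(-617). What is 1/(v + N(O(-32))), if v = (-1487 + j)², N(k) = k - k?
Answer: 1/53361 ≈ 1.8740e-5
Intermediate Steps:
j = 1256 (j = 639 + 617 = 1256)
N(k) = 0
v = 53361 (v = (-1487 + 1256)² = (-231)² = 53361)
1/(v + N(O(-32))) = 1/(53361 + 0) = 1/53361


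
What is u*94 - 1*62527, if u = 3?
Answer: -62245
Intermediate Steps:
u*94 - 1*62527 = 3*94 - 1*62527 = 282 - 62527 = -62245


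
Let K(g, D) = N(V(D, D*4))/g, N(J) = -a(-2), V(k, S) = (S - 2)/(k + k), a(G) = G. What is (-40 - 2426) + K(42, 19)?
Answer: -51785/21 ≈ -2466.0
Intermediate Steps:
V(k, S) = (-2 + S)/(2*k) (V(k, S) = (-2 + S)/((2*k)) = (-2 + S)*(1/(2*k)) = (-2 + S)/(2*k))
N(J) = 2 (N(J) = -1*(-2) = 2)
K(g, D) = 2/g
(-40 - 2426) + K(42, 19) = (-40 - 2426) + 2/42 = -2466 + 2*(1/42) = -2466 + 1/21 = -51785/21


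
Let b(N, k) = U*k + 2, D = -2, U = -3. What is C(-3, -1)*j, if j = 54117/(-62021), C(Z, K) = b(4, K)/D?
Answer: 270585/124042 ≈ 2.1814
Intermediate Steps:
b(N, k) = 2 - 3*k (b(N, k) = -3*k + 2 = 2 - 3*k)
C(Z, K) = -1 + 3*K/2 (C(Z, K) = (2 - 3*K)/(-2) = (2 - 3*K)*(-½) = -1 + 3*K/2)
j = -54117/62021 (j = 54117*(-1/62021) = -54117/62021 ≈ -0.87256)
C(-3, -1)*j = (-1 + (3/2)*(-1))*(-54117/62021) = (-1 - 3/2)*(-54117/62021) = -5/2*(-54117/62021) = 270585/124042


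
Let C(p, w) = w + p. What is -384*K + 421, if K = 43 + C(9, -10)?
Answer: -15707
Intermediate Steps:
C(p, w) = p + w
K = 42 (K = 43 + (9 - 10) = 43 - 1 = 42)
-384*K + 421 = -384*42 + 421 = -16128 + 421 = -15707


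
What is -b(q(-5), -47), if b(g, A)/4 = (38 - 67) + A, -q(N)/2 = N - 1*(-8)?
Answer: 304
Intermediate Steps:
q(N) = -16 - 2*N (q(N) = -2*(N - 1*(-8)) = -2*(N + 8) = -2*(8 + N) = -16 - 2*N)
b(g, A) = -116 + 4*A (b(g, A) = 4*((38 - 67) + A) = 4*(-29 + A) = -116 + 4*A)
-b(q(-5), -47) = -(-116 + 4*(-47)) = -(-116 - 188) = -1*(-304) = 304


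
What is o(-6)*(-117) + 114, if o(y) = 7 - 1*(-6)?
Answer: -1407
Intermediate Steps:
o(y) = 13 (o(y) = 7 + 6 = 13)
o(-6)*(-117) + 114 = 13*(-117) + 114 = -1521 + 114 = -1407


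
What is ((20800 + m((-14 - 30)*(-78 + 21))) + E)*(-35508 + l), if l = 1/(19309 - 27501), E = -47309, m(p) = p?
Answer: 6981447769537/8192 ≈ 8.5223e+8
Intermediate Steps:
l = -1/8192 (l = 1/(-8192) = -1/8192 ≈ -0.00012207)
((20800 + m((-14 - 30)*(-78 + 21))) + E)*(-35508 + l) = ((20800 + (-14 - 30)*(-78 + 21)) - 47309)*(-35508 - 1/8192) = ((20800 - 44*(-57)) - 47309)*(-290881537/8192) = ((20800 + 2508) - 47309)*(-290881537/8192) = (23308 - 47309)*(-290881537/8192) = -24001*(-290881537/8192) = 6981447769537/8192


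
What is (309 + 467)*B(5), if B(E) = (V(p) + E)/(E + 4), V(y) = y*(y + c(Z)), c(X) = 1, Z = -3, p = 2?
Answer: 8536/9 ≈ 948.44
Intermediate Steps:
V(y) = y*(1 + y) (V(y) = y*(y + 1) = y*(1 + y))
B(E) = (6 + E)/(4 + E) (B(E) = (2*(1 + 2) + E)/(E + 4) = (2*3 + E)/(4 + E) = (6 + E)/(4 + E))
(309 + 467)*B(5) = (309 + 467)*((6 + 5)/(4 + 5)) = 776*(11/9) = 8536/9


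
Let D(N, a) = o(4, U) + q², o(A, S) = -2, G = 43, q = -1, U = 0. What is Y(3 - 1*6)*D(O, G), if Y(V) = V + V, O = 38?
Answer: 6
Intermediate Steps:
Y(V) = 2*V
D(N, a) = -1 (D(N, a) = -2 + (-1)² = -2 + 1 = -1)
Y(3 - 1*6)*D(O, G) = (2*(3 - 1*6))*(-1) = (2*(3 - 6))*(-1) = (2*(-3))*(-1) = -6*(-1) = 6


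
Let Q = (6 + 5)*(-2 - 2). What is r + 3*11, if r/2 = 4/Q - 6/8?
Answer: 689/22 ≈ 31.318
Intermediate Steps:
Q = -44 (Q = 11*(-4) = -44)
r = -37/22 (r = 2*(4/(-44) - 6/8) = 2*(4*(-1/44) - 6*⅛) = 2*(-1/11 - ¾) = 2*(-37/44) = -37/22 ≈ -1.6818)
r + 3*11 = -37/22 + 3*11 = -37/22 + 33 = 689/22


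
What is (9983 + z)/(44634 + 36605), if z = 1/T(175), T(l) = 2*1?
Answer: 19967/162478 ≈ 0.12289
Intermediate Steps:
T(l) = 2
z = ½ (z = 1/2 = ½ ≈ 0.50000)
(9983 + z)/(44634 + 36605) = (9983 + ½)/(44634 + 36605) = (19967/2)/81239 = (19967/2)*(1/81239) = 19967/162478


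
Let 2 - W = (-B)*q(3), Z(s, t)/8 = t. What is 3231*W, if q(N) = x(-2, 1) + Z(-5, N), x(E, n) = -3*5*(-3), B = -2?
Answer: -439416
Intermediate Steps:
x(E, n) = 45 (x(E, n) = -15*(-3) = 45)
Z(s, t) = 8*t
q(N) = 45 + 8*N
W = -136 (W = 2 - (-1*(-2))*(45 + 8*3) = 2 - 2*(45 + 24) = 2 - 2*69 = 2 - 1*138 = 2 - 138 = -136)
3231*W = 3231*(-136) = -439416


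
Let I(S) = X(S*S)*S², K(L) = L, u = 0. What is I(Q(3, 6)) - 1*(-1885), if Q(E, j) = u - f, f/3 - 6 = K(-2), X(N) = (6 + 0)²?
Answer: 7069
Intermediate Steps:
X(N) = 36 (X(N) = 6² = 36)
f = 12 (f = 18 + 3*(-2) = 18 - 6 = 12)
Q(E, j) = -12 (Q(E, j) = 0 - 1*12 = 0 - 12 = -12)
I(S) = 36*S²
I(Q(3, 6)) - 1*(-1885) = 36*(-12)² - 1*(-1885) = 36*144 + 1885 = 5184 + 1885 = 7069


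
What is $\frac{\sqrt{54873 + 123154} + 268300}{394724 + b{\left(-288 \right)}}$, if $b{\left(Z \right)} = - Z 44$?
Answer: $\frac{67075}{101849} + \frac{\sqrt{178027}}{407396} \approx 0.65961$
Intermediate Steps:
$b{\left(Z \right)} = - 44 Z$
$\frac{\sqrt{54873 + 123154} + 268300}{394724 + b{\left(-288 \right)}} = \frac{\sqrt{54873 + 123154} + 268300}{394724 - -12672} = \frac{\sqrt{178027} + 268300}{394724 + 12672} = \frac{268300 + \sqrt{178027}}{407396} = \left(268300 + \sqrt{178027}\right) \frac{1}{407396} = \frac{67075}{101849} + \frac{\sqrt{178027}}{407396}$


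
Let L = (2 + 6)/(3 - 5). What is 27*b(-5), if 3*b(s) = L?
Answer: -36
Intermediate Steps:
L = -4 (L = 8/(-2) = 8*(-½) = -4)
b(s) = -4/3 (b(s) = (⅓)*(-4) = -4/3)
27*b(-5) = 27*(-4/3) = -36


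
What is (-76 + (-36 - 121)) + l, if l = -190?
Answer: -423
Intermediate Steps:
(-76 + (-36 - 121)) + l = (-76 + (-36 - 121)) - 190 = (-76 - 157) - 190 = -233 - 190 = -423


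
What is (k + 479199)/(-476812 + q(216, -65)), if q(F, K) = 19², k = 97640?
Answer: -576839/476451 ≈ -1.2107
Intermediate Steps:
q(F, K) = 361
(k + 479199)/(-476812 + q(216, -65)) = (97640 + 479199)/(-476812 + 361) = 576839/(-476451) = 576839*(-1/476451) = -576839/476451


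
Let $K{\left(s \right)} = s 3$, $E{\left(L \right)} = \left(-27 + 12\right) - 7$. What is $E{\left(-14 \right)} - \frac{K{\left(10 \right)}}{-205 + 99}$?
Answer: $- \frac{1151}{53} \approx -21.717$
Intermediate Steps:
$E{\left(L \right)} = -22$ ($E{\left(L \right)} = -15 - 7 = -22$)
$K{\left(s \right)} = 3 s$
$E{\left(-14 \right)} - \frac{K{\left(10 \right)}}{-205 + 99} = -22 - \frac{3 \cdot 10}{-205 + 99} = -22 - \frac{30}{-106} = -22 - 30 \left(- \frac{1}{106}\right) = -22 - - \frac{15}{53} = -22 + \frac{15}{53} = - \frac{1151}{53}$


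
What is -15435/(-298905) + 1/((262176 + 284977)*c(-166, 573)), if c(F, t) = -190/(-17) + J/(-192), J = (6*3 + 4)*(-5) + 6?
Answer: 2691808839513/52127806350011 ≈ 0.051639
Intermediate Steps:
J = -104 (J = (18 + 4)*(-5) + 6 = 22*(-5) + 6 = -110 + 6 = -104)
c(F, t) = 4781/408 (c(F, t) = -190/(-17) - 104/(-192) = -190*(-1/17) - 104*(-1/192) = 190/17 + 13/24 = 4781/408)
-15435/(-298905) + 1/((262176 + 284977)*c(-166, 573)) = -15435/(-298905) + 1/((262176 + 284977)*(4781/408)) = -15435*(-1/298905) + (408/4781)/547153 = 1029/19927 + (1/547153)*(408/4781) = 1029/19927 + 408/2615938493 = 2691808839513/52127806350011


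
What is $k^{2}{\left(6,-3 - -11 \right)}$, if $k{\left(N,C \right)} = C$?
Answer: $64$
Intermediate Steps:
$k^{2}{\left(6,-3 - -11 \right)} = \left(-3 - -11\right)^{2} = \left(-3 + 11\right)^{2} = 8^{2} = 64$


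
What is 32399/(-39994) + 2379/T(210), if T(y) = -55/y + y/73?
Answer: 291457053133/320631898 ≈ 909.01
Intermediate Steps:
T(y) = -55/y + y/73 (T(y) = -55/y + y*(1/73) = -55/y + y/73)
32399/(-39994) + 2379/T(210) = 32399/(-39994) + 2379/(-55/210 + (1/73)*210) = 32399*(-1/39994) + 2379/(-55*1/210 + 210/73) = -32399/39994 + 2379/(-11/42 + 210/73) = -32399/39994 + 2379/(8017/3066) = -32399/39994 + 2379*(3066/8017) = -32399/39994 + 7294014/8017 = 291457053133/320631898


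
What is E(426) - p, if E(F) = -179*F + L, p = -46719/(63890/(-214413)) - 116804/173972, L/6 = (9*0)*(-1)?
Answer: -647566672949561/2778767770 ≈ -2.3304e+5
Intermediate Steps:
L = 0 (L = 6*((9*0)*(-1)) = 6*(0*(-1)) = 6*0 = 0)
p = 435674515415981/2778767770 (p = -46719/(63890*(-1/214413)) - 116804*1/173972 = -46719/(-63890/214413) - 29201/43493 = -46719*(-214413/63890) - 29201/43493 = 10017160947/63890 - 29201/43493 = 435674515415981/2778767770 ≈ 1.5679e+5)
E(F) = -179*F (E(F) = -179*F + 0 = -179*F)
E(426) - p = -179*426 - 1*435674515415981/2778767770 = -76254 - 435674515415981/2778767770 = -647566672949561/2778767770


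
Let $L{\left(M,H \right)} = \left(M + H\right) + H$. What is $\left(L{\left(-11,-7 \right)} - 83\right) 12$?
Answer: $-1296$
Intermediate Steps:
$L{\left(M,H \right)} = M + 2 H$ ($L{\left(M,H \right)} = \left(H + M\right) + H = M + 2 H$)
$\left(L{\left(-11,-7 \right)} - 83\right) 12 = \left(\left(-11 + 2 \left(-7\right)\right) - 83\right) 12 = \left(\left(-11 - 14\right) - 83\right) 12 = \left(-25 - 83\right) 12 = \left(-108\right) 12 = -1296$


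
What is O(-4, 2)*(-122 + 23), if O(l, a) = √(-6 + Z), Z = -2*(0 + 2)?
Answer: -99*I*√10 ≈ -313.07*I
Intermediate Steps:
Z = -4 (Z = -2*2 = -4)
O(l, a) = I*√10 (O(l, a) = √(-6 - 4) = √(-10) = I*√10)
O(-4, 2)*(-122 + 23) = (I*√10)*(-122 + 23) = (I*√10)*(-99) = -99*I*√10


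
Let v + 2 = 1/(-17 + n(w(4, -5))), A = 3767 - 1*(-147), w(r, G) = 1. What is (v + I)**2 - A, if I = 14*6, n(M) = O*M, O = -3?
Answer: 1120721/400 ≈ 2801.8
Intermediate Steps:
n(M) = -3*M
I = 84
A = 3914 (A = 3767 + 147 = 3914)
v = -41/20 (v = -2 + 1/(-17 - 3*1) = -2 + 1/(-17 - 3) = -2 + 1/(-20) = -2 - 1/20 = -41/20 ≈ -2.0500)
(v + I)**2 - A = (-41/20 + 84)**2 - 1*3914 = (1639/20)**2 - 3914 = 2686321/400 - 3914 = 1120721/400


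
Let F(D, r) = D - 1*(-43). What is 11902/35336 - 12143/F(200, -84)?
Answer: -213096431/4293324 ≈ -49.634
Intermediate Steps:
F(D, r) = 43 + D (F(D, r) = D + 43 = 43 + D)
11902/35336 - 12143/F(200, -84) = 11902/35336 - 12143/(43 + 200) = 11902*(1/35336) - 12143/243 = 5951/17668 - 12143*1/243 = 5951/17668 - 12143/243 = -213096431/4293324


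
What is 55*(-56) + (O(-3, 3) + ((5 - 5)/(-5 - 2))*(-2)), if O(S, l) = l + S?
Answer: -3080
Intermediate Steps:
O(S, l) = S + l
55*(-56) + (O(-3, 3) + ((5 - 5)/(-5 - 2))*(-2)) = 55*(-56) + ((-3 + 3) + ((5 - 5)/(-5 - 2))*(-2)) = -3080 + (0 + (0/(-7))*(-2)) = -3080 + (0 + (0*(-⅐))*(-2)) = -3080 + (0 + 0*(-2)) = -3080 + (0 + 0) = -3080 + 0 = -3080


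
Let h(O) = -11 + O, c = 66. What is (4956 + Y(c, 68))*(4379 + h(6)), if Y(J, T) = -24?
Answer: 21572568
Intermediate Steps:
(4956 + Y(c, 68))*(4379 + h(6)) = (4956 - 24)*(4379 + (-11 + 6)) = 4932*(4379 - 5) = 4932*4374 = 21572568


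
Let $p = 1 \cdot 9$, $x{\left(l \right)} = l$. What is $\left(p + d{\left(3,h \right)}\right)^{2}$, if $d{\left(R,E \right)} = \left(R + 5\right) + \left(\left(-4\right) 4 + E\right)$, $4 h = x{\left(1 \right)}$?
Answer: $\frac{25}{16} \approx 1.5625$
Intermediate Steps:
$h = \frac{1}{4}$ ($h = \frac{1}{4} \cdot 1 = \frac{1}{4} \approx 0.25$)
$p = 9$
$d{\left(R,E \right)} = -11 + E + R$ ($d{\left(R,E \right)} = \left(5 + R\right) + \left(-16 + E\right) = -11 + E + R$)
$\left(p + d{\left(3,h \right)}\right)^{2} = \left(9 + \left(-11 + \frac{1}{4} + 3\right)\right)^{2} = \left(9 - \frac{31}{4}\right)^{2} = \left(\frac{5}{4}\right)^{2} = \frac{25}{16}$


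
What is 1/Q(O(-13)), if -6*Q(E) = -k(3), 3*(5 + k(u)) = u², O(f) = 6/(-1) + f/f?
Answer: -3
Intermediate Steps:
O(f) = -5 (O(f) = 6*(-1) + 1 = -6 + 1 = -5)
k(u) = -5 + u²/3
Q(E) = -⅓ (Q(E) = -(-1)*(-5 + (⅓)*3²)/6 = -(-1)*(-5 + (⅓)*9)/6 = -(-1)*(-5 + 3)/6 = -(-1)*(-2)/6 = -⅙*2 = -⅓)
1/Q(O(-13)) = 1/(-⅓) = -3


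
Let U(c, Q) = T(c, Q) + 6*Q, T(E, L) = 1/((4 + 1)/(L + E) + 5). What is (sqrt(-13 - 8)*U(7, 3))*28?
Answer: 5600*I*sqrt(21)/11 ≈ 2332.9*I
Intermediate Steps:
T(E, L) = 1/(5 + 5/(E + L)) (T(E, L) = 1/(5/(E + L) + 5) = 1/(5 + 5/(E + L)))
U(c, Q) = 6*Q + (Q + c)/(5*(1 + Q + c)) (U(c, Q) = (c + Q)/(5*(1 + c + Q)) + 6*Q = (Q + c)/(5*(1 + Q + c)) + 6*Q = 6*Q + (Q + c)/(5*(1 + Q + c)))
(sqrt(-13 - 8)*U(7, 3))*28 = (sqrt(-13 - 8)*((3 + 7 + 30*3*(1 + 3 + 7))/(5*(1 + 3 + 7))))*28 = (sqrt(-21)*((1/5)*(3 + 7 + 30*3*11)/11))*28 = ((I*sqrt(21))*((1/5)*(1/11)*(3 + 7 + 990)))*28 = ((I*sqrt(21))*((1/5)*(1/11)*1000))*28 = ((I*sqrt(21))*(200/11))*28 = (200*I*sqrt(21)/11)*28 = 5600*I*sqrt(21)/11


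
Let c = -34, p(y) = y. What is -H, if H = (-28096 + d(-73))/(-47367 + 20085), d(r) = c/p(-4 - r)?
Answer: -969329/941229 ≈ -1.0299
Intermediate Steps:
d(r) = -34/(-4 - r)
H = 969329/941229 (H = (-28096 + 34/(4 - 73))/(-47367 + 20085) = (-28096 + 34/(-69))/(-27282) = (-28096 + 34*(-1/69))*(-1/27282) = (-28096 - 34/69)*(-1/27282) = -1938658/69*(-1/27282) = 969329/941229 ≈ 1.0299)
-H = -1*969329/941229 = -969329/941229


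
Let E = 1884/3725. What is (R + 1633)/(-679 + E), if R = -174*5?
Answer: -2842175/2527391 ≈ -1.1245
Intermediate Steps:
E = 1884/3725 (E = 1884*(1/3725) = 1884/3725 ≈ 0.50577)
R = -870
(R + 1633)/(-679 + E) = (-870 + 1633)/(-679 + 1884/3725) = 763/(-2527391/3725) = 763*(-3725/2527391) = -2842175/2527391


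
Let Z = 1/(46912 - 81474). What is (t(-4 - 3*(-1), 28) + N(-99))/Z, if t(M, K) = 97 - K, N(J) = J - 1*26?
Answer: 1935472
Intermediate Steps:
N(J) = -26 + J (N(J) = J - 26 = -26 + J)
Z = -1/34562 (Z = 1/(-34562) = -1/34562 ≈ -2.8934e-5)
(t(-4 - 3*(-1), 28) + N(-99))/Z = ((97 - 1*28) + (-26 - 99))/(-1/34562) = ((97 - 28) - 125)*(-34562) = (69 - 125)*(-34562) = -56*(-34562) = 1935472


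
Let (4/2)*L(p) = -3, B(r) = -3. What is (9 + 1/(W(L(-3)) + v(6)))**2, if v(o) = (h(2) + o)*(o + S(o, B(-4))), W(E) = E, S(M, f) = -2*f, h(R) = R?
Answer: 2900209/35721 ≈ 81.191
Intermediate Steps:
L(p) = -3/2 (L(p) = (1/2)*(-3) = -3/2)
v(o) = (2 + o)*(6 + o) (v(o) = (2 + o)*(o - 2*(-3)) = (2 + o)*(o + 6) = (2 + o)*(6 + o))
(9 + 1/(W(L(-3)) + v(6)))**2 = (9 + 1/(-3/2 + (12 + 6**2 + 8*6)))**2 = (9 + 1/(-3/2 + (12 + 36 + 48)))**2 = (9 + 1/(-3/2 + 96))**2 = (9 + 1/(189/2))**2 = (9 + 2/189)**2 = (1703/189)**2 = 2900209/35721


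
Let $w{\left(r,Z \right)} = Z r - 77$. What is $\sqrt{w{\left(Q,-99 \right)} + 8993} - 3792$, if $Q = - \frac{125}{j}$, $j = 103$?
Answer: $-3792 + \frac{\sqrt{95864469}}{103} \approx -3696.9$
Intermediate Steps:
$Q = - \frac{125}{103} \approx -1.2136$
$w{\left(r,Z \right)} = -77 + Z r$
$\sqrt{w{\left(Q,-99 \right)} + 8993} - 3792 = \sqrt{\left(-77 - - \frac{12375}{103}\right) + 8993} - 3792 = \sqrt{\left(-77 + \frac{12375}{103}\right) + 8993} - 3792 = \sqrt{\frac{4444}{103} + 8993} - 3792 = \sqrt{\frac{930723}{103}} - 3792 = \frac{\sqrt{95864469}}{103} - 3792 = -3792 + \frac{\sqrt{95864469}}{103}$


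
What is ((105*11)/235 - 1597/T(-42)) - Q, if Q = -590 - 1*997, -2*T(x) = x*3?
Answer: 4638601/2961 ≈ 1566.6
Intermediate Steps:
T(x) = -3*x/2 (T(x) = -x*3/2 = -3*x/2)
Q = -1587 (Q = -590 - 997 = -1587)
((105*11)/235 - 1597/T(-42)) - Q = ((105*11)/235 - 1597/((-3/2*(-42)))) - 1*(-1587) = (1155*(1/235) - 1597/63) + 1587 = (231/47 - 1597*1/63) + 1587 = (231/47 - 1597/63) + 1587 = -60506/2961 + 1587 = 4638601/2961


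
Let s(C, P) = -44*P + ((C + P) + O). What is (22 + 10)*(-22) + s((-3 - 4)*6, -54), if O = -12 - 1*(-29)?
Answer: 1593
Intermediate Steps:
O = 17 (O = -12 + 29 = 17)
s(C, P) = 17 + C - 43*P (s(C, P) = -44*P + ((C + P) + 17) = -44*P + (17 + C + P) = 17 + C - 43*P)
(22 + 10)*(-22) + s((-3 - 4)*6, -54) = (22 + 10)*(-22) + (17 + (-3 - 4)*6 - 43*(-54)) = 32*(-22) + (17 - 7*6 + 2322) = -704 + (17 - 42 + 2322) = -704 + 2297 = 1593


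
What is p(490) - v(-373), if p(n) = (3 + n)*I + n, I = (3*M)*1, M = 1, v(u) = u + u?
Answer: 2715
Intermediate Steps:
v(u) = 2*u
I = 3 (I = (3*1)*1 = 3*1 = 3)
p(n) = 9 + 4*n (p(n) = (3 + n)*3 + n = (9 + 3*n) + n = 9 + 4*n)
p(490) - v(-373) = (9 + 4*490) - 2*(-373) = (9 + 1960) - 1*(-746) = 1969 + 746 = 2715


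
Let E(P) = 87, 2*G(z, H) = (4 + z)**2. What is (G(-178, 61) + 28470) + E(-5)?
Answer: 43695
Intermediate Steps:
G(z, H) = (4 + z)**2/2
(G(-178, 61) + 28470) + E(-5) = ((4 - 178)**2/2 + 28470) + 87 = ((1/2)*(-174)**2 + 28470) + 87 = ((1/2)*30276 + 28470) + 87 = (15138 + 28470) + 87 = 43608 + 87 = 43695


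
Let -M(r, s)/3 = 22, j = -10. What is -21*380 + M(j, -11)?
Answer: -8046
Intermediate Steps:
M(r, s) = -66 (M(r, s) = -3*22 = -66)
-21*380 + M(j, -11) = -21*380 - 66 = -7980 - 66 = -8046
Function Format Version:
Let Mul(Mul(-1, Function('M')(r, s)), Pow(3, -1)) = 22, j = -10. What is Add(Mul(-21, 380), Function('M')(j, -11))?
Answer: -8046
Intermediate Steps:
Function('M')(r, s) = -66 (Function('M')(r, s) = Mul(-3, 22) = -66)
Add(Mul(-21, 380), Function('M')(j, -11)) = Add(Mul(-21, 380), -66) = Add(-7980, -66) = -8046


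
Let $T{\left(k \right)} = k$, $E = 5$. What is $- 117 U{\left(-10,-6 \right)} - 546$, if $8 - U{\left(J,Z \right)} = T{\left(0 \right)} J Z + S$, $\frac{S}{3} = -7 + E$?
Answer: $-2184$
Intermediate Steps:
$S = -6$ ($S = 3 \left(-7 + 5\right) = 3 \left(-2\right) = -6$)
$U{\left(J,Z \right)} = 14$ ($U{\left(J,Z \right)} = 8 - \left(0 J Z - 6\right) = 8 - \left(0 Z - 6\right) = 8 - \left(0 - 6\right) = 8 - -6 = 8 + 6 = 14$)
$- 117 U{\left(-10,-6 \right)} - 546 = \left(-117\right) 14 - 546 = -1638 - 546 = -2184$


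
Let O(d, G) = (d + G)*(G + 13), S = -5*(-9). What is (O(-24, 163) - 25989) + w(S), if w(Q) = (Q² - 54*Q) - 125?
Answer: -2055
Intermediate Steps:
S = 45
O(d, G) = (13 + G)*(G + d) (O(d, G) = (G + d)*(13 + G) = (13 + G)*(G + d))
w(Q) = -125 + Q² - 54*Q
(O(-24, 163) - 25989) + w(S) = ((163² + 13*163 + 13*(-24) + 163*(-24)) - 25989) + (-125 + 45² - 54*45) = ((26569 + 2119 - 312 - 3912) - 25989) + (-125 + 2025 - 2430) = (24464 - 25989) - 530 = -1525 - 530 = -2055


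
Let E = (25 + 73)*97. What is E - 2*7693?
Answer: -5880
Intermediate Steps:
E = 9506 (E = 98*97 = 9506)
E - 2*7693 = 9506 - 2*7693 = 9506 - 1*15386 = 9506 - 15386 = -5880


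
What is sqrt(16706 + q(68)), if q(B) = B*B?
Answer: 3*sqrt(2370) ≈ 146.05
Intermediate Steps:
q(B) = B**2
sqrt(16706 + q(68)) = sqrt(16706 + 68**2) = sqrt(16706 + 4624) = sqrt(21330) = 3*sqrt(2370)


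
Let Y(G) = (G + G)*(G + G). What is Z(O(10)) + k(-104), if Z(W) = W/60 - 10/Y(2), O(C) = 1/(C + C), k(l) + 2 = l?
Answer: -127949/1200 ≈ -106.62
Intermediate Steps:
k(l) = -2 + l
O(C) = 1/(2*C)
Y(G) = 4*G**2 (Y(G) = (2*G)*(2*G) = 4*G**2)
Z(W) = -5/8 + W/60 (Z(W) = W/60 - 10/(4*2**2) = W*(1/60) - 10/(4*4) = W/60 - 10/16 = W/60 - 10*1/16 = W/60 - 5/8 = -5/8 + W/60)
Z(O(10)) + k(-104) = (-5/8 + ((1/2)/10)/60) + (-2 - 104) = (-5/8 + ((1/2)*(1/10))/60) - 106 = (-5/8 + (1/60)*(1/20)) - 106 = (-5/8 + 1/1200) - 106 = -749/1200 - 106 = -127949/1200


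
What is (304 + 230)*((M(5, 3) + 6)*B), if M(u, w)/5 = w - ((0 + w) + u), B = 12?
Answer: -121752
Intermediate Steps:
M(u, w) = -5*u (M(u, w) = 5*(w - ((0 + w) + u)) = 5*(w - (w + u)) = 5*(w - (u + w)) = 5*(w + (-u - w)) = 5*(-u) = -5*u)
(304 + 230)*((M(5, 3) + 6)*B) = (304 + 230)*((-5*5 + 6)*12) = 534*((-25 + 6)*12) = 534*(-19*12) = 534*(-228) = -121752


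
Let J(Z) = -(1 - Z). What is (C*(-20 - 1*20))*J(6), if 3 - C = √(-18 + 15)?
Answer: -600 + 200*I*√3 ≈ -600.0 + 346.41*I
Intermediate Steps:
J(Z) = -1 + Z
C = 3 - I*√3 (C = 3 - √(-18 + 15) = 3 - √(-3) = 3 - I*√3 ≈ 3.0 - 1.732*I)
(C*(-20 - 1*20))*J(6) = ((3 - I*√3)*(-20 - 1*20))*(-1 + 6) = ((3 - I*√3)*(-20 - 20))*5 = ((3 - I*√3)*(-40))*5 = (-120 + 40*I*√3)*5 = -600 + 200*I*√3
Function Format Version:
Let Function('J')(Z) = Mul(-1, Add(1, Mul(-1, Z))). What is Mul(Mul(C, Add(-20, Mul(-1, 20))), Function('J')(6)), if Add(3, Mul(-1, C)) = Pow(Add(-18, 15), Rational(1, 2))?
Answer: Add(-600, Mul(200, I, Pow(3, Rational(1, 2)))) ≈ Add(-600.00, Mul(346.41, I))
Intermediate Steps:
Function('J')(Z) = Add(-1, Z)
C = Add(3, Mul(-1, I, Pow(3, Rational(1, 2)))) (C = Add(3, Mul(-1, Pow(Add(-18, 15), Rational(1, 2)))) = Add(3, Mul(-1, Pow(-3, Rational(1, 2)))) = Add(3, Mul(-1, Mul(I, Pow(3, Rational(1, 2))))) = Add(3, Mul(-1, I, Pow(3, Rational(1, 2)))) ≈ Add(3.0000, Mul(-1.7320, I)))
Mul(Mul(C, Add(-20, Mul(-1, 20))), Function('J')(6)) = Mul(Mul(Add(3, Mul(-1, I, Pow(3, Rational(1, 2)))), Add(-20, Mul(-1, 20))), Add(-1, 6)) = Mul(Mul(Add(3, Mul(-1, I, Pow(3, Rational(1, 2)))), Add(-20, -20)), 5) = Mul(Mul(Add(3, Mul(-1, I, Pow(3, Rational(1, 2)))), -40), 5) = Mul(Add(-120, Mul(40, I, Pow(3, Rational(1, 2)))), 5) = Add(-600, Mul(200, I, Pow(3, Rational(1, 2))))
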